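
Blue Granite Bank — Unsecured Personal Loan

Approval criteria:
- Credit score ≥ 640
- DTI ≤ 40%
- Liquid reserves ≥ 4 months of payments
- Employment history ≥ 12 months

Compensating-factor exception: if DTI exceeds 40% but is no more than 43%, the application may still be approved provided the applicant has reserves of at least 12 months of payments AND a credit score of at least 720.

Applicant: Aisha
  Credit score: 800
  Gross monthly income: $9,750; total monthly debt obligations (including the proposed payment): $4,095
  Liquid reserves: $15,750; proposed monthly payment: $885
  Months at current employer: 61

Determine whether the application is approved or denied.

Credit score 800 ≥ 640 (meets base)
DTI = 4,095/9,750 = 42% > 40% — standard DTI limit exceeded.
Reserves: 15,750 ÷ 885 = 17.8 months (meets 4-month minimum)
Employment 61 ≥ 12 months
DTI 42% is within the 40%–43% exception band; checking compensating factors.
Override check — reserves: 17.8 mo (ok); score: 800 (ok).
Both compensating conditions met → exception applies.

Approved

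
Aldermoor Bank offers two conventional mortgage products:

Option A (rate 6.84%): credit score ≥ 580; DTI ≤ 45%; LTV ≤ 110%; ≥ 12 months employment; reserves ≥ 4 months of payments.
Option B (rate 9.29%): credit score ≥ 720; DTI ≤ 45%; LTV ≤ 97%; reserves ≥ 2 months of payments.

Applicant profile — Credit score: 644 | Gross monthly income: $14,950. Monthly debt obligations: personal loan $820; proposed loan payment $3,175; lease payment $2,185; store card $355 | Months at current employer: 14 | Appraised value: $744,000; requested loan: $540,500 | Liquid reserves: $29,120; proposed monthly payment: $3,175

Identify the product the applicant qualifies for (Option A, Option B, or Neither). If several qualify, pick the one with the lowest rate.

Option A

Total debts = (820 + 3,175 + 2,185 + 355) = 6,535; DTI = 6,535/14,950 = 43.7%.
LTV = 540,500/744,000 = 72.6%.
Reserves = 29,120/3,175 = 9.2 months.
Option A: score 644 ≥ 580; DTI 43.7% ≤ 45%; LTV 72.6% ≤ 110%; employment 14 ≥ 12 mo; reserves 9.2 ≥ 4 mo → qualifies.
Option B: score 644 < 720; DTI 43.7% ≤ 45%; LTV 72.6% ≤ 97%; reserves 9.2 ≥ 2 mo → does not qualify.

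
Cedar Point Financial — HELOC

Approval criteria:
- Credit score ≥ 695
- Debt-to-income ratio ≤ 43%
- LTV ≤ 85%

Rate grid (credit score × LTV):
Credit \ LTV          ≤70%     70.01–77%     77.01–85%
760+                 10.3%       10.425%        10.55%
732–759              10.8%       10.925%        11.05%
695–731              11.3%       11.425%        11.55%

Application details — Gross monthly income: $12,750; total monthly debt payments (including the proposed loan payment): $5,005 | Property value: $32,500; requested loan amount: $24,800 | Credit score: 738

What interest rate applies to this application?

Credit score 738 ≥ 695; DTI: 5,005 ÷ 12,750 = 39.3%, within the 43% cap
LTV: 24,800 ÷ 32,500 = 76.3%, within 85% cap
Credit 738 → row 732–759; LTV 76.3% → column 70.01–77%. Grid cell → 10.925%.

10.925%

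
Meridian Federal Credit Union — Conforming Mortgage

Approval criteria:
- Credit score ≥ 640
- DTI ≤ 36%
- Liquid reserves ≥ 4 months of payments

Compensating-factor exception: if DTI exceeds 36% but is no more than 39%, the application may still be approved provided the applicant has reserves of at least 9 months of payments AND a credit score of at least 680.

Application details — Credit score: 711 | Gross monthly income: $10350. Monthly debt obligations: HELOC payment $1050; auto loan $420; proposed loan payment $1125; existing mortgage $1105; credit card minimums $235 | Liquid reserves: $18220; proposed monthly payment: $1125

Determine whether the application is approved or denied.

Credit score 711 ≥ 640 (meets base)
Total debts = (1,050 + 420 + 1,125 + 1,105 + 235) = 3,935. DTI: 3,935 ÷ 10,350 = 38%, over the 36% base limit.
Reserves = 18,220/1,125 = 16.2 months ≥ 4
DTI 38% is within the 36%–39% exception band; checking compensating factors.
Override check — reserves: 16.2 mo (ok); score: 711 (ok).
Both compensating conditions met → exception applies.

Approved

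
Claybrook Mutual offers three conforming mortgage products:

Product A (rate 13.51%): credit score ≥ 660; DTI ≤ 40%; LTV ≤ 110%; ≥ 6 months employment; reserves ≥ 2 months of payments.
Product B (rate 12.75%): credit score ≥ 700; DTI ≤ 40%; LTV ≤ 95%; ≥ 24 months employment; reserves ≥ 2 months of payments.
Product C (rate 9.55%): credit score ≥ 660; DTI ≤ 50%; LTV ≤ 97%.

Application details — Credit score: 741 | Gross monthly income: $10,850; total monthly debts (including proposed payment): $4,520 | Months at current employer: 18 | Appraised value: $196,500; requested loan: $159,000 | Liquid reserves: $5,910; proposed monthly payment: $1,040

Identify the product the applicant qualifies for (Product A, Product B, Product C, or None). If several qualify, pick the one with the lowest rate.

Product C

DTI = 4,520/10,850 = 41.7%.
LTV = 159,000/196,500 = 80.9%.
Reserves = 5,910/1,040 = 5.7 months.
Product A: score 741 ≥ 660; DTI 41.7% > 40%; LTV 80.9% ≤ 110%; employment 18 ≥ 6 mo; reserves 5.7 ≥ 2 mo → does not qualify.
Product B: score 741 ≥ 700; DTI 41.7% > 40%; LTV 80.9% ≤ 95%; employment 18 < 24 mo; reserves 5.7 ≥ 2 mo → does not qualify.
Product C: score 741 ≥ 660; DTI 41.7% ≤ 50%; LTV 80.9% ≤ 97% → qualifies.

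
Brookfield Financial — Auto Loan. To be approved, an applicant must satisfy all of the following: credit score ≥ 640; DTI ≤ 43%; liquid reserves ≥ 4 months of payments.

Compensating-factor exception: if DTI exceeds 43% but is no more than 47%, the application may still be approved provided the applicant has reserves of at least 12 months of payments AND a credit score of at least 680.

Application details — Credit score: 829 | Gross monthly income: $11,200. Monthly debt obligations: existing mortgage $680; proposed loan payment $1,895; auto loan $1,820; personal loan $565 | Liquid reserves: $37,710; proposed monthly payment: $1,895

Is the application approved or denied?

Credit score 829 ≥ 640 (meets base)
Total debts = (680 + 1,895 + 1,820 + 565) = 4,960. DTI: 4,960 ÷ 11,200 = 44.3%, over the 43% base limit.
Reserves = 37,710/1,895 = 19.9 months ≥ 4
DTI 44.3% is within the 43%–47% exception band; checking compensating factors.
Reserves 19.9 ≥ 12 months; credit score 829 ≥ 680.
Both override conditions satisfied; DTI exception granted.

Approved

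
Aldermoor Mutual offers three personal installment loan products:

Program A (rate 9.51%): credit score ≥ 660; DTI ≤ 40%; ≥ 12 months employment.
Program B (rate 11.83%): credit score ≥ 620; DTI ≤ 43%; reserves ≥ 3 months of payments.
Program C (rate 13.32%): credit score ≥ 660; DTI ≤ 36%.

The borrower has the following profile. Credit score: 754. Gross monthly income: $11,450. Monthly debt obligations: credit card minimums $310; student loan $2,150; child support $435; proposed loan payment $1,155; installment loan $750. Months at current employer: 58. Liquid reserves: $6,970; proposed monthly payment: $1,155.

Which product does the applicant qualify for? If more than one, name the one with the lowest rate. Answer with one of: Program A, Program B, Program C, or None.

Total debts = (310 + 2,150 + 435 + 1,155 + 750) = 4,800; DTI = 4,800/11,450 = 41.9%.
Reserves = 6,970/1,155 = 6.0 months.
Program A: score 754 ≥ 660; DTI 41.9% > 40%; employment 58 ≥ 12 mo → does not qualify.
Program B: score 754 ≥ 620; DTI 41.9% ≤ 43%; reserves 6.0 ≥ 3 mo → qualifies.
Program C: score 754 ≥ 660; DTI 41.9% > 36% → does not qualify.

Program B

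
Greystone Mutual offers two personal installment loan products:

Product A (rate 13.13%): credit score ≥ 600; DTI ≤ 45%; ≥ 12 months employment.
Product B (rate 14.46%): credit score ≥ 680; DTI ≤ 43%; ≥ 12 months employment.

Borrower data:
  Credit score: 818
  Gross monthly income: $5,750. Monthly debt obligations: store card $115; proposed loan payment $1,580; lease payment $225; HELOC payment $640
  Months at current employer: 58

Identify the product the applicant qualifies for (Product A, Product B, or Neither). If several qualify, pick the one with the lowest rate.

Total debts = (115 + 1,580 + 225 + 640) = 2,560; DTI = 2,560/5,750 = 44.5%.
Product A: score 818 ≥ 600; DTI 44.5% ≤ 45%; employment 58 ≥ 12 mo → qualifies.
Product B: score 818 ≥ 680; DTI 44.5% > 43%; employment 58 ≥ 12 mo → does not qualify.

Product A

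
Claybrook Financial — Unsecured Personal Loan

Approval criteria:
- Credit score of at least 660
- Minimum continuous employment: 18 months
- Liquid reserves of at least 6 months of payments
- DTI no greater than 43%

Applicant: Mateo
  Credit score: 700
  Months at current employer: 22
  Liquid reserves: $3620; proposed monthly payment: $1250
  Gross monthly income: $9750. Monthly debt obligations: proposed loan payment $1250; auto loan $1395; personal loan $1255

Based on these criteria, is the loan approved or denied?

Credit score 700 ≥ 660 (meets)
Employment 22 ≥ 18 months
Reserves: 3,620 ÷ 1,250 = 2.9 months (below 6-month minimum)
Total monthly debts = (1,250 + 1,395 + 1,255) = 3,900. DTI: 3,900 ÷ 9,750 = 40%, within the 43% cap
Fails on reserves.

Denied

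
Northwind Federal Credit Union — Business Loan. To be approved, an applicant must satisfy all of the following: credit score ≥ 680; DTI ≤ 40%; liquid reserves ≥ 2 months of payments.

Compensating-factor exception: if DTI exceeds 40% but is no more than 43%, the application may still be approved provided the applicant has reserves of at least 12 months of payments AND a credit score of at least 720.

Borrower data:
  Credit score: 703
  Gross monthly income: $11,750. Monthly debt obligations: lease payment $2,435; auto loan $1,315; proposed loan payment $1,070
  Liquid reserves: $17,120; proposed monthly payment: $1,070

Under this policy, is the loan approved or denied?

Credit score 703 ≥ 680 (meets base)
Total debts = (2,435 + 1,315 + 1,070) = 4,820. DTI = 4,820/11,750 = 41% > 40% — standard DTI limit exceeded.
Reserves: 17,120 ÷ 1,070 = 16.0 months (meets 2-month minimum)
DTI 41% is within the 40%–43% exception band; checking compensating factors.
Reserves 16.0 ≥ 12 months; credit score 703 < 720.
Override conditions not both satisfied; exception does not apply.

Denied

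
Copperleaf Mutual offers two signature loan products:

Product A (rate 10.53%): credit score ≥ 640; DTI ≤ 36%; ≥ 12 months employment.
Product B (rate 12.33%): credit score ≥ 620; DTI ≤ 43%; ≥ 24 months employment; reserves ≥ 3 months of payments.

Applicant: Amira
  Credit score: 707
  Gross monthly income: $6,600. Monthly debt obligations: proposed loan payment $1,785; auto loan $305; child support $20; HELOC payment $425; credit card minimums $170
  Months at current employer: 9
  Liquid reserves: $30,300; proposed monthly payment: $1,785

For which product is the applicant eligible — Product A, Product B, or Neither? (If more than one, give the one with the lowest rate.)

Neither

Total debts = (1,785 + 305 + 20 + 425 + 170) = 2,705; DTI = 2,705/6,600 = 41%.
Reserves = 30,300/1,785 = 17.0 months.
Product A: score 707 ≥ 640; DTI 41% > 36%; employment 9 < 12 mo → does not qualify.
Product B: score 707 ≥ 620; DTI 41% ≤ 43%; employment 9 < 24 mo; reserves 17.0 ≥ 3 mo → does not qualify.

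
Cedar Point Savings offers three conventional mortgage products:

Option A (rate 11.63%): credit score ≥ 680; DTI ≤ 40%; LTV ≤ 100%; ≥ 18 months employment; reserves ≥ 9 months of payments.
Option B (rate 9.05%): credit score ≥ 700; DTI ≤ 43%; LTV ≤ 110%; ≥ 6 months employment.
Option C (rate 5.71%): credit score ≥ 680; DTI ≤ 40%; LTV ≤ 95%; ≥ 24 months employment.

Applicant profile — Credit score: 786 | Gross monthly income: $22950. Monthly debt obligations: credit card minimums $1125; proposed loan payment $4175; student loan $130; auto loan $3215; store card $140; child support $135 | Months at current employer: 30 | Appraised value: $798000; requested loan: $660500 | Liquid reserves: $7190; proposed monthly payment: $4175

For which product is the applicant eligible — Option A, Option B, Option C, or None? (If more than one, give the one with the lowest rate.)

Total debts = (1,125 + 4,175 + 130 + 3,215 + 140 + 135) = 8,920; DTI = 8,920/22,950 = 38.9%.
LTV = 660,500/798,000 = 82.8%.
Reserves = 7,190/4,175 = 1.7 months.
Option A: score 786 ≥ 680; DTI 38.9% ≤ 40%; LTV 82.8% ≤ 100%; employment 30 ≥ 18 mo; reserves 1.7 < 9 mo → does not qualify.
Option B: score 786 ≥ 700; DTI 38.9% ≤ 43%; LTV 82.8% ≤ 110%; employment 30 ≥ 6 mo → qualifies.
Option C: score 786 ≥ 680; DTI 38.9% ≤ 40%; LTV 82.8% ≤ 95%; employment 30 ≥ 24 mo → qualifies.
Qualifying: Option B, Option C. Lowest rate is 5.71% → Option C.

Option C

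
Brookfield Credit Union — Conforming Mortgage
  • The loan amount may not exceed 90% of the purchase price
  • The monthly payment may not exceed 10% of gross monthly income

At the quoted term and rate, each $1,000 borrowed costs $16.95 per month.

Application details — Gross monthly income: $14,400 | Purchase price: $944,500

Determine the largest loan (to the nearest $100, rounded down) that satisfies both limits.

$84,900

Payment cap: 10% × $14,400 = $1,440/month.
At $16.95 per $1,000, that supports 1,440/16.95 × 1,000 ≈ $84,955 → $84,900.
LTV cap: 90% × $944,500 = $850,050 → $850,000.
Binding constraint: payment-to-income.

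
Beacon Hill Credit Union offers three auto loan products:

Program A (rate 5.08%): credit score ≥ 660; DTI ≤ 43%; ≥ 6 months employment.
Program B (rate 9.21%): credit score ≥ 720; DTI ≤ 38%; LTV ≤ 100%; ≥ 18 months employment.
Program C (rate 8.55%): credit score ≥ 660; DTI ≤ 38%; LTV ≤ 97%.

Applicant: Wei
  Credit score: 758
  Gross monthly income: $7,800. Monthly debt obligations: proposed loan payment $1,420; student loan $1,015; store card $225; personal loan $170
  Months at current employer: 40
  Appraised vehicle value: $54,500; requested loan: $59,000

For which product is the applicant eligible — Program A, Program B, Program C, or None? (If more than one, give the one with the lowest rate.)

Total debts = (1,420 + 1,015 + 225 + 170) = 2,830; DTI = 2,830/7,800 = 36.3%.
LTV = 59,000/54,500 = 108.3%.
Program A: score 758 ≥ 660; DTI 36.3% ≤ 43%; employment 40 ≥ 6 mo → qualifies.
Program B: score 758 ≥ 720; DTI 36.3% ≤ 38%; LTV 108.3% > 100%; employment 40 ≥ 18 mo → does not qualify.
Program C: score 758 ≥ 660; DTI 36.3% ≤ 38%; LTV 108.3% > 97% → does not qualify.

Program A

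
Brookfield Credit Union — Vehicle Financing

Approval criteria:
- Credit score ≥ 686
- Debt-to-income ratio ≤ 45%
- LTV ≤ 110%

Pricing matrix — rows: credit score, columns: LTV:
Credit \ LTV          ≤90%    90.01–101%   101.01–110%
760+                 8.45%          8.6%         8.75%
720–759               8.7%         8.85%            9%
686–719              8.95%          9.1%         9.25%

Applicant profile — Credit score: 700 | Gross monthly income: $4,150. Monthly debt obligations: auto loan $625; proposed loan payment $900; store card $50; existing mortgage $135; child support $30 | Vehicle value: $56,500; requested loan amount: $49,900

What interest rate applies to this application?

Credit score 700 ≥ 686; Total monthly debts = (625 + 900 + 50 + 135 + 30) = 1,740. Debt-to-income = 1,740/4,150 = 41.9% — meets 45% limit
LTV: 49,900 ÷ 56,500 = 88.3%, within 110% cap
Credit 700 → row 686–719; LTV 88.3% → column ≤90%. Grid cell → 8.95%.

8.95%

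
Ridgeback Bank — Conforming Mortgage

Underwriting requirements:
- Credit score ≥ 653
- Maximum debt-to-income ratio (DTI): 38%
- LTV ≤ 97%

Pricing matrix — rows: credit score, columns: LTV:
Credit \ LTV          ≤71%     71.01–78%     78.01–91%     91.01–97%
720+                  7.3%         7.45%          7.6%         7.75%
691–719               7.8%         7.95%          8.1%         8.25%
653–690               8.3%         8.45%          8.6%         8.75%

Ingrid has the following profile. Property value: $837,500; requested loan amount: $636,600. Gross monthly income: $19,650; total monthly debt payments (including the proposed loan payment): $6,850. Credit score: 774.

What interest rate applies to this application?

7.45%

Credit score 774 ≥ 653; Debt-to-income = 6,850/19,650 = 34.9% — meets 38% limit
LTV: 636,600 ÷ 837,500 = 76%, within 97% cap
Row: 774 falls in 720+. Column: 76% falls in 71.01–78%. Rate = 7.45%.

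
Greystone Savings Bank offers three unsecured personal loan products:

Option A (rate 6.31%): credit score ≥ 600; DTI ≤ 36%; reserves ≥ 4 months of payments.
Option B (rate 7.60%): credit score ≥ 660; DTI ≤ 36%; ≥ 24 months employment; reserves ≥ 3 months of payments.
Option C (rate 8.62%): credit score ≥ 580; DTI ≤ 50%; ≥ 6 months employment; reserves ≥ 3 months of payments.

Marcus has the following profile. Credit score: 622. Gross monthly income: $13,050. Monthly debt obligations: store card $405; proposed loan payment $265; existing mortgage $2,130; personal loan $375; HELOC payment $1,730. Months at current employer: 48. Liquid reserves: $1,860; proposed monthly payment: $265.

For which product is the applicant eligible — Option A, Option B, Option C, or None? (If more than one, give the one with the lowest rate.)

Total debts = (405 + 265 + 2,130 + 375 + 1,730) = 4,905; DTI = 4,905/13,050 = 37.6%.
Reserves = 1,860/265 = 7.0 months.
Option A: score 622 ≥ 600; DTI 37.6% > 36%; reserves 7.0 ≥ 4 mo → does not qualify.
Option B: score 622 < 660; DTI 37.6% > 36%; employment 48 ≥ 24 mo; reserves 7.0 ≥ 3 mo → does not qualify.
Option C: score 622 ≥ 580; DTI 37.6% ≤ 50%; employment 48 ≥ 6 mo; reserves 7.0 ≥ 3 mo → qualifies.

Option C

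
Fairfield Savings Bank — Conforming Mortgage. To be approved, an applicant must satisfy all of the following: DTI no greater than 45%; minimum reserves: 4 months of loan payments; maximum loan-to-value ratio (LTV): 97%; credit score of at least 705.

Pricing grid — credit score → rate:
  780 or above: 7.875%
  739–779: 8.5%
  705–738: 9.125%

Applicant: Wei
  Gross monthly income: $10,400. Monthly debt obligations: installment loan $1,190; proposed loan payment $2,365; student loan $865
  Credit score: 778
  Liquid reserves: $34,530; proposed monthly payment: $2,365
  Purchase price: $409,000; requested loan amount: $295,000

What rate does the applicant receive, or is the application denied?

Credit score 778 ≥ 705 (meets minimum)
Reserves = 34,530/2,365 = 14.6 months ≥ 4
Total monthly debts = (1,190 + 2,365 + 865) = 4,420. Debt-to-income = 4,420/10,400 = 42.5% — meets 45% limit
LTV: 295,000 ÷ 409,000 = 72.1%, within 97% cap
All requirements met. Score 778 falls in the 739–779 tier → 8.5%.

Approved at 8.5%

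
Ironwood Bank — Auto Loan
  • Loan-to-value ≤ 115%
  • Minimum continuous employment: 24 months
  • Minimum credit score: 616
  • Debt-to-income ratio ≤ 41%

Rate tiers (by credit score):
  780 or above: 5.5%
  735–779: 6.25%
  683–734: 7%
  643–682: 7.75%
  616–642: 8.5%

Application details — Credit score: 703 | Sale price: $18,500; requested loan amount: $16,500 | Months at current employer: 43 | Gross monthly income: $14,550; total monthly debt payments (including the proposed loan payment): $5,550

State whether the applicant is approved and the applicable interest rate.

Credit score 703 ≥ 616 (meets minimum)
Employment 43 ≥ 24 months
LTV: 16,500 ÷ 18,500 = 89.2%, within 115% cap
Debt-to-income = 5,550/14,550 = 38.1% — meets 41% limit
All requirements met. Score 703 falls in the 683–734 tier → 7%.

Approved at 7%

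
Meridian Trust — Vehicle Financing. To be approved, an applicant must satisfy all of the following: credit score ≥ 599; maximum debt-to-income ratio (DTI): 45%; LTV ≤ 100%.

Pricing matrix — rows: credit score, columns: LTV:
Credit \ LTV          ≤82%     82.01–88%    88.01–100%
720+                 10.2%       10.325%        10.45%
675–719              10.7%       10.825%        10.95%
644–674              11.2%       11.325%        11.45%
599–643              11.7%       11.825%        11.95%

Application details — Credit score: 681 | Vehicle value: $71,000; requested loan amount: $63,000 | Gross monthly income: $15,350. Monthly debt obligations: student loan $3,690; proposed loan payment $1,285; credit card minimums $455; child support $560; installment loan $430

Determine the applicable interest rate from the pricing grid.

Credit score 681 ≥ 599; Total monthly debts = (3,690 + 1,285 + 455 + 560 + 430) = 6,420. DTI = 6,420/15,350 = 41.8% ≤ 45%
Loan-to-value = 63,000/71,000 = 88.7% — pass (100% max)
Credit 681 → row 675–719; LTV 88.7% → column 88.01–100%. Grid cell → 10.95%.

10.95%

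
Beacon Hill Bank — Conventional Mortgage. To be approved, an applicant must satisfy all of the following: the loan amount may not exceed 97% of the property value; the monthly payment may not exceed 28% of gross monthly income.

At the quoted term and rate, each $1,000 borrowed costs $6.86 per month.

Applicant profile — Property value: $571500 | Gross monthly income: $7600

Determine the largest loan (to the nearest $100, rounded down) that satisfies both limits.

Payment cap: 28% × $7,600 = $2,128/month.
At $6.86 per $1,000, that supports 2,128/6.86 × 1,000 ≈ $310,204 → $310,200.
LTV cap: 97% × $571,500 = $554,355 → $554,300.
Binding constraint: payment-to-income.

$310,200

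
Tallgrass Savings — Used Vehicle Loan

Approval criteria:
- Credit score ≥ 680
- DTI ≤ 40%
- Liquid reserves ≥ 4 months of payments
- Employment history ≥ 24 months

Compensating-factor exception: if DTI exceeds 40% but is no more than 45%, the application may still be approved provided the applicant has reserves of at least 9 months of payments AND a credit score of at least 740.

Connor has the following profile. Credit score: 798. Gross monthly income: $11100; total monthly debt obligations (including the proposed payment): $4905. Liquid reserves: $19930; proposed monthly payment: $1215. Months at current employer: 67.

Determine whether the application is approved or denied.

Credit score 798 ≥ 680 (meets base)
DTI: 4,905 ÷ 11,100 = 44.2%, over the 40% base limit.
Liquid reserves cover 19,930/1,215 = 16.4 months — ≥ 4 required
Employment 67 ≥ 24 months
44.2% falls in the override range (40%–45%), so the compensating-factor test applies.
Override check — reserves: 16.4 mo (ok); score: 798 (ok).
Both override conditions satisfied; DTI exception granted.

Approved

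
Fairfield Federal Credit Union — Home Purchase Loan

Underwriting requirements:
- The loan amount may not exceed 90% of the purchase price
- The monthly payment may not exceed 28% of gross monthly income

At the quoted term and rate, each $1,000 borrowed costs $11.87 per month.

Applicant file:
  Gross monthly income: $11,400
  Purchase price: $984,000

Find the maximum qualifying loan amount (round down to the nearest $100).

Payment cap: 28% × $11,400 = $3,192/month.
At $11.87 per $1,000, that supports 3,192/11.87 × 1,000 ≈ $268,913 → $268,900.
LTV cap: 90% × $984,000 = $885,600 → $885,600.
Binding constraint: payment-to-income.

$268,900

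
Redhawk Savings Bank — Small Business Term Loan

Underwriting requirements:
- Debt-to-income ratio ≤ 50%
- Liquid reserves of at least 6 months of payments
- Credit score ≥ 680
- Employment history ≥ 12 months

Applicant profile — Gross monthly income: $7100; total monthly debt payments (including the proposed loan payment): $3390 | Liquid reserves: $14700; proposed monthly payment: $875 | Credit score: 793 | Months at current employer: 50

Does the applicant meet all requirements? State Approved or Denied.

Approved

DTI: 3,390 ÷ 7,100 = 47.7%, within the 50% cap
Liquid reserves cover 14,700/875 = 16.8 months — ≥ 6 required
Credit score 793 ≥ 680 (meets)
Employment 50 ≥ 12 months
All criteria satisfied.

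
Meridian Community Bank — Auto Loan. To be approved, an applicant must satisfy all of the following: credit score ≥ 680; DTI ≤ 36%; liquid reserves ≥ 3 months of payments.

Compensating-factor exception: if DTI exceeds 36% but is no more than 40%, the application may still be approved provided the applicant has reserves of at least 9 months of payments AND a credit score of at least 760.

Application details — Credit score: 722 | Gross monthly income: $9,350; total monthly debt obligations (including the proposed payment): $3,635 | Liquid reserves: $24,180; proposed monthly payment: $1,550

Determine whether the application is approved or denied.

Denied

Credit score 722 ≥ 680 (meets base)
DTI = 3,635/9,350 = 38.9% > 36% — standard DTI limit exceeded.
Reserves: 24,180 ÷ 1,550 = 15.6 months (meets 3-month minimum)
38.9% falls in the override range (36%–40%), so the compensating-factor test applies.
Reserves 15.6 ≥ 9 months; credit score 722 < 760.
Compensating-factor requirement not fully met.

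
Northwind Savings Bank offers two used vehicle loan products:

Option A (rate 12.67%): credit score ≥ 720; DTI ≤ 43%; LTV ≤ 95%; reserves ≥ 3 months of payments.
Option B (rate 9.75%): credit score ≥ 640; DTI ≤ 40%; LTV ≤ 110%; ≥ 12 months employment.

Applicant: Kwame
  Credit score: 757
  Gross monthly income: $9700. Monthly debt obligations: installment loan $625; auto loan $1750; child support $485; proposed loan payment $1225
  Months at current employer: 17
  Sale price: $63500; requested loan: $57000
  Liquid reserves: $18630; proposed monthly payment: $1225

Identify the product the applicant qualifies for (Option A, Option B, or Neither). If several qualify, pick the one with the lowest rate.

Option A

Total debts = (625 + 1,750 + 485 + 1,225) = 4,085; DTI = 4,085/9,700 = 42.1%.
LTV = 57,000/63,500 = 89.8%.
Reserves = 18,630/1,225 = 15.2 months.
Option A: score 757 ≥ 720; DTI 42.1% ≤ 43%; LTV 89.8% ≤ 95%; reserves 15.2 ≥ 3 mo → qualifies.
Option B: score 757 ≥ 640; DTI 42.1% > 40%; LTV 89.8% ≤ 110%; employment 17 ≥ 12 mo → does not qualify.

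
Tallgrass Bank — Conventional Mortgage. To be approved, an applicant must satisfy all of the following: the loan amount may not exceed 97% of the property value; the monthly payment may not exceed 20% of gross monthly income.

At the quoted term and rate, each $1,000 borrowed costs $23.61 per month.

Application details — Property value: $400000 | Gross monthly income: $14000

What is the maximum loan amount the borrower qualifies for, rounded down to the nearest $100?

$118,500

Payment cap: 20% × $14,000 = $2,800/month.
At $23.61 per $1,000, that supports 2,800/23.61 × 1,000 ≈ $118,593 → $118,500.
LTV cap: 97% × $400,000 = $388,000 → $388,000.
Binding constraint: payment-to-income.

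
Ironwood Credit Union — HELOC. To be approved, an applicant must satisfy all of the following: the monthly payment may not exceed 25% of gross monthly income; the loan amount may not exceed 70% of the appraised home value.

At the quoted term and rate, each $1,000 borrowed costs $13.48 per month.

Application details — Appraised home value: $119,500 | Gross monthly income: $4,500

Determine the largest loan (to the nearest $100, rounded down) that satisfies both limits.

$83,400

Payment cap: 25% × $4,500 = $1,125/month.
At $13.48 per $1,000, that supports 1,125/13.48 × 1,000 ≈ $83,456 → $83,400.
LTV cap: 70% × $119,500 = $83,650 → $83,600.
Binding constraint: payment-to-income.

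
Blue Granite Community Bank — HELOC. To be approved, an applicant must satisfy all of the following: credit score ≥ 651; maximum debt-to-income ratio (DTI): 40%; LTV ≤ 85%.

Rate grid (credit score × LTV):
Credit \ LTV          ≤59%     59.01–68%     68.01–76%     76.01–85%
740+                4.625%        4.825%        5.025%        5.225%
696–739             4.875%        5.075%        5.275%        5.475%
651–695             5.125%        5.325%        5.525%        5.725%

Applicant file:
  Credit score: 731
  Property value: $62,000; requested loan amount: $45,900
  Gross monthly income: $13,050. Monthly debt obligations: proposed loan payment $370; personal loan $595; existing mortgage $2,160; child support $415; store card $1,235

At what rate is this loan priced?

Credit score 731 ≥ 651; Total monthly debts = (370 + 595 + 2,160 + 415 + 1,235) = 4,775. DTI = 4,775/13,050 = 36.6% ≤ 40%
Loan-to-value = 45,900/62,000 = 74% — pass (85% max)
Score 731 is in the 696–739 band; LTV 74% is in the 68.01–76% band → 5.275%.

5.275%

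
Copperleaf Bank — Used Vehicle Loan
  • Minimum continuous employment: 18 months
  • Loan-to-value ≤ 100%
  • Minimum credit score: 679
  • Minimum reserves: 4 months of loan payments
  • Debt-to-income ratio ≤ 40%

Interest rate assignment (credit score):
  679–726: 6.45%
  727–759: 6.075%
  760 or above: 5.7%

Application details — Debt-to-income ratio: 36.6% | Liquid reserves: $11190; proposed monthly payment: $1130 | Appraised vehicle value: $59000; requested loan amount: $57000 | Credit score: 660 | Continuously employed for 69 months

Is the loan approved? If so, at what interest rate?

Denied

Credit score 660 < 679 (below minimum)
Reserves: 11,190 ÷ 1,130 = 9.9 months (meets 4-month minimum)
Employment 69 ≥ 18 months
Loan-to-value = 57,000/59,000 = 96.6% — pass (100% max)
DTI 36.6% is within the 40% limit
Not all requirements met → denied.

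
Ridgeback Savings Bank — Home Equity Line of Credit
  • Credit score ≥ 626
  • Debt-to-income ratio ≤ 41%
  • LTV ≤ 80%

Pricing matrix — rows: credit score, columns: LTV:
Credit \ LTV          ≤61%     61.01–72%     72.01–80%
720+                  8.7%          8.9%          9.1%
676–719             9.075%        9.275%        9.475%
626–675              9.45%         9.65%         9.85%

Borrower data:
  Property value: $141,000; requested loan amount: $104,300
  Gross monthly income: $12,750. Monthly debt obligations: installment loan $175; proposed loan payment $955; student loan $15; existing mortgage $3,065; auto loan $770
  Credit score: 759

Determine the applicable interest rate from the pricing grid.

Credit score 759 ≥ 626; Total monthly debts = (175 + 955 + 15 + 3,065 + 770) = 4,980. DTI = 4,980/12,750 = 39.1% ≤ 41%
LTV = 104,300/141,000 = 74% ≤ 80%
Row: 759 falls in 720+. Column: 74% falls in 72.01–80%. Rate = 9.1%.

9.1%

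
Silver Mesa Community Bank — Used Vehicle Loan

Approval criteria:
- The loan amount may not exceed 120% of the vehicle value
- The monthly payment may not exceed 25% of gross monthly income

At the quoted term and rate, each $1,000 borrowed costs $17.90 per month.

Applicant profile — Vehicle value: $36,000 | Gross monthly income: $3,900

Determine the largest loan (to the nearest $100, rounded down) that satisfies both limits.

$43,200

Payment cap: 25% × $3,900 = $975/month.
At $17.90 per $1,000, that supports 975/17.90 × 1,000 ≈ $54,469 → $54,400.
LTV cap: 120% × $36,000 = $43,200 → $43,200.
Binding constraint: loan-to-value.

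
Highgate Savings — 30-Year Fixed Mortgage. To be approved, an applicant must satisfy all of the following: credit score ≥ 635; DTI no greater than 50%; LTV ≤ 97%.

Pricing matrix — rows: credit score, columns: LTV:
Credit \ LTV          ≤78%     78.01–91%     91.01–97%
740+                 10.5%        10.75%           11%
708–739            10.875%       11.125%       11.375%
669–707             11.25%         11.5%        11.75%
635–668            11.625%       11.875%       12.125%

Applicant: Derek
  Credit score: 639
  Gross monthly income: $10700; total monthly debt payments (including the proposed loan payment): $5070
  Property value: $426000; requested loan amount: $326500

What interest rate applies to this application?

Credit score 639 ≥ 635; DTI: 5,070 ÷ 10,700 = 47.4%, within the 50% cap
Loan-to-value = 326,500/426,000 = 76.6% — pass (97% max)
Credit 639 → row 635–668; LTV 76.6% → column ≤78%. Grid cell → 11.625%.

11.625%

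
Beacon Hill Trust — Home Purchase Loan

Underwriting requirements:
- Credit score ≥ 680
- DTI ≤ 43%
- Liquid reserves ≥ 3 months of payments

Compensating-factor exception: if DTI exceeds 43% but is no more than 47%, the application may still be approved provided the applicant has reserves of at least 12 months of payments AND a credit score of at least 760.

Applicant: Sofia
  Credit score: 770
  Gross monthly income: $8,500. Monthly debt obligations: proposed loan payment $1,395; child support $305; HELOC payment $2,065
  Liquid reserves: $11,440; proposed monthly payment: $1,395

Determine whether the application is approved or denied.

Denied

Credit score 770 ≥ 680 (meets base)
Total debts = (1,395 + 305 + 2,065) = 3,765. DTI = 3,765/8,500 = 44.3% > 43% — standard DTI limit exceeded.
Reserves: 11,440 ÷ 1,395 = 8.2 months (meets 3-month minimum)
DTI 44.3% is within the 43%–47% exception band; checking compensating factors.
Override check — reserves: 8.2 mo (short of 12); score: 770 (ok).
Override conditions not both satisfied; exception does not apply.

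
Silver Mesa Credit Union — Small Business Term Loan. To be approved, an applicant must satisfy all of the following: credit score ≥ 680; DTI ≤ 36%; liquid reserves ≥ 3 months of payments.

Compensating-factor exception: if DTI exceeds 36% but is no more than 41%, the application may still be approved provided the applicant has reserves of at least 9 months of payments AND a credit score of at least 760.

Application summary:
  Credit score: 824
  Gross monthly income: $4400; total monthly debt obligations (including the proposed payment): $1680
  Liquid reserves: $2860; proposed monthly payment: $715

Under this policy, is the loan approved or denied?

Credit score 824 ≥ 680 (meets base)
DTI = 1,680/4,400 = 38.2% > 36% — standard DTI limit exceeded.
Reserves: 2,860 ÷ 715 = 4.0 months (meets 3-month minimum)
38.2% falls in the override range (36%–41%), so the compensating-factor test applies.
Override check — reserves: 4.0 mo (short of 9); score: 824 (ok).
Compensating-factor requirement not fully met.

Denied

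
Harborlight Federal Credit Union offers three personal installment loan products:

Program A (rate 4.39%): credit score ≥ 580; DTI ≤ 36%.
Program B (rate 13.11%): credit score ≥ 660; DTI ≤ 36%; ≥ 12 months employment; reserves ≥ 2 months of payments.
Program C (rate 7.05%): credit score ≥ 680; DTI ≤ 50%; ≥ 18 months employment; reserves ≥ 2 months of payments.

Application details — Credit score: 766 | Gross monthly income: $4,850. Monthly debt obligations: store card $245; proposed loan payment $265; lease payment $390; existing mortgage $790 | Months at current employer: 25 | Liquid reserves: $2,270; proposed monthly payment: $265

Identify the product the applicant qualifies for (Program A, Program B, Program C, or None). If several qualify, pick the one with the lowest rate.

Program A

Total debts = (245 + 265 + 390 + 790) = 1,690; DTI = 1,690/4,850 = 34.8%.
Reserves = 2,270/265 = 8.6 months.
Program A: score 766 ≥ 580; DTI 34.8% ≤ 36% → qualifies.
Program B: score 766 ≥ 660; DTI 34.8% ≤ 36%; employment 25 ≥ 12 mo; reserves 8.6 ≥ 2 mo → qualifies.
Program C: score 766 ≥ 680; DTI 34.8% ≤ 50%; employment 25 ≥ 18 mo; reserves 8.6 ≥ 2 mo → qualifies.
Qualifying: Program A, Program B, Program C. Lowest rate is 4.39% → Program A.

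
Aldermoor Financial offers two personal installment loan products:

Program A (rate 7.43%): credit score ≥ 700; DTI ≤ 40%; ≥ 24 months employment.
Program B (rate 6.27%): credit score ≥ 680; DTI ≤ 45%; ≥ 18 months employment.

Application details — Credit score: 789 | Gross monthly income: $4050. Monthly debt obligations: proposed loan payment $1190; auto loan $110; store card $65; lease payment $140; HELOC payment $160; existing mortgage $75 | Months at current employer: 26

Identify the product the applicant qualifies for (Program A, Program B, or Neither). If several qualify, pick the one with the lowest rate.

Total debts = (1,190 + 110 + 65 + 140 + 160 + 75) = 1,740; DTI = 1,740/4,050 = 43%.
Program A: score 789 ≥ 700; DTI 43% > 40%; employment 26 ≥ 24 mo → does not qualify.
Program B: score 789 ≥ 680; DTI 43% ≤ 45%; employment 26 ≥ 18 mo → qualifies.

Program B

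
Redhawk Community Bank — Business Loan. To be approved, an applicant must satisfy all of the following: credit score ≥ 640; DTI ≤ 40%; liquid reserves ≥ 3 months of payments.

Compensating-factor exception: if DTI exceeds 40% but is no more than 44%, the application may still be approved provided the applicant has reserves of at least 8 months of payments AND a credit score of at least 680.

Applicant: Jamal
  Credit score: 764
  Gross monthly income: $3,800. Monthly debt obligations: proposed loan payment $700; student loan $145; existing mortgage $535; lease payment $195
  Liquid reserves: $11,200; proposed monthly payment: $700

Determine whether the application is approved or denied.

Approved

Credit score 764 ≥ 640 (meets base)
Total debts = (700 + 145 + 535 + 195) = 1,575. DTI = 1,575/3,800 = 41.4% > 40% — standard DTI limit exceeded.
Reserves = 11,200/700 = 16.0 months ≥ 3
DTI 41.4% is within the 40%–44% exception band; checking compensating factors.
Reserves 16.0 ≥ 8 months; credit score 764 ≥ 680.
Both override conditions satisfied; DTI exception granted.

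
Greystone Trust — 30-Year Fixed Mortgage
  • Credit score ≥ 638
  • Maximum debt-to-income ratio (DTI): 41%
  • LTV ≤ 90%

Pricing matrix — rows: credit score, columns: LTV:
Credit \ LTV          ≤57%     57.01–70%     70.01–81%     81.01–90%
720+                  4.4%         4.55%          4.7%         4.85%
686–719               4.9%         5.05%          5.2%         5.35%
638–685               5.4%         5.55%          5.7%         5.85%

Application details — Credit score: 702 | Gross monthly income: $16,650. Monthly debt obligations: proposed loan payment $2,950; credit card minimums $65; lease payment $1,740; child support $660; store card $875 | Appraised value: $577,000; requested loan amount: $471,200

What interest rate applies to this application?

Credit score 702 ≥ 638; Total monthly debts = (2,950 + 65 + 1,740 + 660 + 875) = 6,290. DTI = 6,290/16,650 = 37.8% ≤ 41%
Loan-to-value = 471,200/577,000 = 81.7% — pass (90% max)
Score 702 is in the 686–719 band; LTV 81.7% is in the 81.01–90% band → 5.35%.

5.35%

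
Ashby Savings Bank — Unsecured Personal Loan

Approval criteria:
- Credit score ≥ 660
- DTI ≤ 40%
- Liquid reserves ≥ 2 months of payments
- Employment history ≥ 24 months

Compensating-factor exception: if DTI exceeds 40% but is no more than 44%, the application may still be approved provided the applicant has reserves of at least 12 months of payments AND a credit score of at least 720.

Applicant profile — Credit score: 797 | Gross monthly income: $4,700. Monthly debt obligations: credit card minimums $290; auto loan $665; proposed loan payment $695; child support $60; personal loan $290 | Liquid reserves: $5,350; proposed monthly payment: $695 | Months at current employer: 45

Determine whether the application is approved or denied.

Denied

Credit score 797 ≥ 660 (meets base)
Total debts = (290 + 665 + 695 + 60 + 290) = 2,000. DTI: 2,000 ÷ 4,700 = 42.6%, over the 40% base limit.
Liquid reserves cover 5,350/695 = 7.7 months — ≥ 2 required
Employment 45 ≥ 24 months
DTI 42.6% is within the 40%–44% exception band; checking compensating factors.
Reserves 7.7 < 12 months; credit score 797 ≥ 720.
Override conditions not both satisfied; exception does not apply.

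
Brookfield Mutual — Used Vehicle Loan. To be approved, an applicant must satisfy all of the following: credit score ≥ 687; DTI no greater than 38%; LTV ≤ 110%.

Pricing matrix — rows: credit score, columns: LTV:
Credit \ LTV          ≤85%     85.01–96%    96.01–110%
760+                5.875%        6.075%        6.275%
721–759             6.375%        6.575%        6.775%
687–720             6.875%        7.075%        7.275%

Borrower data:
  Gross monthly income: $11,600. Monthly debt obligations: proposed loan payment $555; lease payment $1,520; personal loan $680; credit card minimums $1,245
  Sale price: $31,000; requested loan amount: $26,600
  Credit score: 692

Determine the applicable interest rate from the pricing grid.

Credit score 692 ≥ 687; Total monthly debts = (555 + 1,520 + 680 + 1,245) = 4,000. Debt-to-income = 4,000/11,600 = 34.5% — meets 38% limit
Loan-to-value = 26,600/31,000 = 85.8% — pass (110% max)
Row: 692 falls in 687–720. Column: 85.8% falls in 85.01–96%. Rate = 7.075%.

7.075%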